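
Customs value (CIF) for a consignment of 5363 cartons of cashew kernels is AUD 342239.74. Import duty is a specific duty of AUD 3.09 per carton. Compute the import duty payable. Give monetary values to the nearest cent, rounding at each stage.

Import duty: AUD 16571.67

Import duty = 5363 × 3.09 = 16571.67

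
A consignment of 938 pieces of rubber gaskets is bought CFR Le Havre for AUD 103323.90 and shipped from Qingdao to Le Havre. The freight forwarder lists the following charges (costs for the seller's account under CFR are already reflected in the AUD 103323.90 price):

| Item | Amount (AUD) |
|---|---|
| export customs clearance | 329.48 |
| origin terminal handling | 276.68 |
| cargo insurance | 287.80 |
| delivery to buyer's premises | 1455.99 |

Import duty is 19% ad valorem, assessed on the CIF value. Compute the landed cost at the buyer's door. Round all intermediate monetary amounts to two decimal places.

Total landed cost: AUD 124753.91

CFR: the seller pays costs through ocean freight to the destination port, but not insurance.
Already in the invoice (seller's account under CFR): export clearance, origin terminal — exclude.
CIF value = CFR price + insurance = 103323.90 + 287.80 = 103611.70
Import duty = 103611.70 × 19% = 19686.22
Buyer bears: insurance 287.80 + delivery 1455.99 + duty 19686.22 = 21430.01
Landed cost = invoice 103323.90 + 21430.01 = 124753.91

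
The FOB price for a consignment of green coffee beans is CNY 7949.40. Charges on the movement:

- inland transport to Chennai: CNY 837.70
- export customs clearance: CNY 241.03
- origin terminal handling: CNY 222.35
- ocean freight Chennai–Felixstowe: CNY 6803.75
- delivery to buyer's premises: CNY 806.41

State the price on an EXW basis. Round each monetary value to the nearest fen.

EXW price: CNY 6648.32

Not relevant to the conversion: freight, delivery — on the buyer under both terms; not part of either seller's price.
From FOB to EXW, the seller no longer bears: inland to port, export clearance, origin terminal.
EXW price = 7949.40 − 837.70 − 241.03 − 222.35 = 6648.32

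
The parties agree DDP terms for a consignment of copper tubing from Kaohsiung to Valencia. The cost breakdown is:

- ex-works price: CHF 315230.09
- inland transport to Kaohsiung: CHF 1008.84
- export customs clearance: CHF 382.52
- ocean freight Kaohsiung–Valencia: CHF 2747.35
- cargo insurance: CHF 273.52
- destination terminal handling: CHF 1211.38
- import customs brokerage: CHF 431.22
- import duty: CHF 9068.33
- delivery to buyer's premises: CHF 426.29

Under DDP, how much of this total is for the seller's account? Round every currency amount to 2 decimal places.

Seller's account: CHF 330779.54

DDP: the seller bears all costs including import duty.
Seller's account: goods 315230.09 + inland to port 1008.84 + export clearance 382.52 + freight 2747.35 + insurance 273.52 + destination terminal 1211.38 + brokerage 431.22 + duty 9068.33 + delivery 426.29 = 330779.54
Buyer's account: 0.00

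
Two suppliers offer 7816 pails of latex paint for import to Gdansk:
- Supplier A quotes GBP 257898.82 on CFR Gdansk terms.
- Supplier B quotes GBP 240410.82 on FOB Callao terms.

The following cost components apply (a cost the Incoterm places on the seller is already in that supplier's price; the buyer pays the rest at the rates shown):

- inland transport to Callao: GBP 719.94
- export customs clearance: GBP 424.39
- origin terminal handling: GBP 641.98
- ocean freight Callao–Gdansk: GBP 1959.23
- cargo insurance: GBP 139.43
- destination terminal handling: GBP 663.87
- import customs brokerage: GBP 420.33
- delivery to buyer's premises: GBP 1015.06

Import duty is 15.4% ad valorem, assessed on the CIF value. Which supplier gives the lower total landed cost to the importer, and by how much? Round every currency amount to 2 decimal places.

Supplier B is cheaper by GBP 17920.20

Supplier A (CFR):
CIF value = CFR price + insurance = 257898.82 + 139.43 = 258038.25
Import duty = 258038.25 × 15.4% = 39737.89
Buyer bears (A): 139.43 + 663.87 + 420.33 + 1015.06 = 2238.69
Landed cost (A) = invoice 257898.82 + 2238.69 + duty 39737.89 = 299875.40
Supplier B (FOB):
CIF value = FOB price + freight + insurance = 240410.82 + 1959.23 + 139.43 = 242509.48
Import duty = 242509.48 × 15.4% = 37346.46
Buyer bears (B): 1959.23 + 139.43 + 663.87 + 420.33 + 1015.06 = 4197.92
Landed cost (B) = invoice 240410.82 + 4197.92 + duty 37346.46 = 281955.20
Difference = |299875.40 − 281955.20| = 17920.20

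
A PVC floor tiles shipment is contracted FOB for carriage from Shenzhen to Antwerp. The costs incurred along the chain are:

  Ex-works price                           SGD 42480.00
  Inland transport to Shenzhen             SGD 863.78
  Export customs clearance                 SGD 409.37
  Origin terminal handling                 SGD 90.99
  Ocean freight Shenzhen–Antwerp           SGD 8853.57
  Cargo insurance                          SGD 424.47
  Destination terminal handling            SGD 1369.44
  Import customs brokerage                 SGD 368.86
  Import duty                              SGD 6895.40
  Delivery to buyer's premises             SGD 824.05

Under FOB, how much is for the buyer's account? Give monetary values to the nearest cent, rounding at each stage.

Buyer's account: SGD 18735.79

FOB: the seller bears costs until goods are on board at the origin port; the buyer bears freight, insurance and all costs thereafter.
Seller's account: goods 42480.00 + inland to port 863.78 + export clearance 409.37 + origin terminal 90.99 = 43844.14
Buyer's account: freight 8853.57 + insurance 424.47 + destination terminal 1369.44 + brokerage 368.86 + duty 6895.40 + delivery 824.05 = 18735.79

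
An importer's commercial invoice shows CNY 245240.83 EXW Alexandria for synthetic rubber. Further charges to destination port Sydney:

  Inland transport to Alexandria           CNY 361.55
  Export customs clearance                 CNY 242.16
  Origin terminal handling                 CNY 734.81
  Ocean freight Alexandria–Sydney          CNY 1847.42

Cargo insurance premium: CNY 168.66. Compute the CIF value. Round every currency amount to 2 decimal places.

CIF value: CNY 248595.43

CIF = EXW price + pre-shipment costs + freight + insurance
CIF = 245240.83 + 361.55 + 242.16 + 734.81 + 1847.42 + 168.66 = 248595.43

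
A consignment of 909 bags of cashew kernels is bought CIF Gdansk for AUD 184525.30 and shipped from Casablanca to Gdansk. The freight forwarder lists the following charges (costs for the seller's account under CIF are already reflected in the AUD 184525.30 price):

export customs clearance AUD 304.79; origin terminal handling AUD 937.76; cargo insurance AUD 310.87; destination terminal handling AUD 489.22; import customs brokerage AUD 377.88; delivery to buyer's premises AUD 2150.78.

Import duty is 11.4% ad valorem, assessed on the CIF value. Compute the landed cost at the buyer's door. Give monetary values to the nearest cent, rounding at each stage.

Total landed cost: AUD 208579.06

CIF: the seller pays costs through ocean freight and marine insurance to the destination port.
Already in the invoice (seller's account under CIF): export clearance, origin terminal, insurance — exclude.
The CIF price already equals the CIF value: 184525.30
Import duty = 184525.30 × 11.4% = 21035.88
Buyer bears: destination terminal 489.22 + brokerage 377.88 + delivery 2150.78 + duty 21035.88 = 24053.76
Landed cost = invoice 184525.30 + 24053.76 = 208579.06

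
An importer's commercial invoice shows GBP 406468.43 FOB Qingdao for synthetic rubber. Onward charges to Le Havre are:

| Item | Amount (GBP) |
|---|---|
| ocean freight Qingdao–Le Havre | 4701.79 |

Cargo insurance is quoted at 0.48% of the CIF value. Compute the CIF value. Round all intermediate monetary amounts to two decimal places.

Let C be the CIF value. C = FOB price + freight + 0.48% × C
C − 0.48% × C = 406468.43 + 4701.79
0.9952 × C = 411170.22
C = 411170.22 / 0.9952 = 413153.36
Insurance premium = 0.48% × 413153.36 = 1983.14

CIF value: GBP 413153.36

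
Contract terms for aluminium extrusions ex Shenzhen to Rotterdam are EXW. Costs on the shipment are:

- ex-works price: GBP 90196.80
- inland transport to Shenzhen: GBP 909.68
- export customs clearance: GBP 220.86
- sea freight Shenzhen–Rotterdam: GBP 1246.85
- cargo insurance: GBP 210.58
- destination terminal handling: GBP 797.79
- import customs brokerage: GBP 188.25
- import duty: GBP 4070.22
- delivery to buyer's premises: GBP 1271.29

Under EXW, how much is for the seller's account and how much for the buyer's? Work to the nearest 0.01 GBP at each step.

EXW: the seller makes goods available at their premises; the buyer bears all onward costs.
Seller's account: goods 90196.80 = 90196.80
Buyer's account: inland to port 909.68 + export clearance 220.86 + freight 1246.85 + insurance 210.58 + destination terminal 797.79 + brokerage 188.25 + duty 4070.22 + delivery 1271.29 = 8915.52

Seller: GBP 90196.80; buyer: GBP 8915.52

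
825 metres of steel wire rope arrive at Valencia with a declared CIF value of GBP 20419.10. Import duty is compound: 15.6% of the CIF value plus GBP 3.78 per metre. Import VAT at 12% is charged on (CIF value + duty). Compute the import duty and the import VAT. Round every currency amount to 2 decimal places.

Import duty: GBP 6303.88; import VAT: GBP 3206.76

Ad valorem component: 20419.10 × 15.6% = 3185.38
Specific component: 825 × 3.78 = 3118.50
Import duty = 3185.38 + 3118.50 = 6303.88
VAT base = CIF + duty = 20419.10 + 6303.88 = 26722.98
Import VAT = 26722.98 × 12% = 3206.76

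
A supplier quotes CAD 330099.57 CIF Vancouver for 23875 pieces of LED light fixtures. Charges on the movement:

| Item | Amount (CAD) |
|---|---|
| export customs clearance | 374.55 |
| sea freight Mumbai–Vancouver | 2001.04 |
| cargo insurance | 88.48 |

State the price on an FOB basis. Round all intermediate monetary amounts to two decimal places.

FOB price: CAD 328010.05

Not relevant to the conversion: export clearance — on the seller under both CIF and FOB; already in the CIF price and stays in the FOB price.
From CIF to FOB, the seller no longer bears: freight, insurance.
FOB price = 330099.57 − 2001.04 − 88.48 = 328010.05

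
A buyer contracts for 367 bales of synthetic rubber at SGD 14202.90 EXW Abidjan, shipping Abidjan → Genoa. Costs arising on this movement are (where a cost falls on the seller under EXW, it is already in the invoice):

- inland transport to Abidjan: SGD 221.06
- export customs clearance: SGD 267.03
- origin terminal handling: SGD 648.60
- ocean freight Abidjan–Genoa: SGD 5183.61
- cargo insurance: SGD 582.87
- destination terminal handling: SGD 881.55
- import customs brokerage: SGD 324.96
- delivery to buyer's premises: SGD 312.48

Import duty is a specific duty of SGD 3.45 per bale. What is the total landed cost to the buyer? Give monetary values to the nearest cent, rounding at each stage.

Total landed cost: SGD 23891.21

EXW: the seller makes goods available at their premises; the buyer bears all onward costs.
CIF value = EXW price + inland to port + export clearance + origin terminal + freight + insurance = 14202.90 + 221.06 + 267.03 + 648.60 + 5183.61 + 582.87 = 21106.07
Import duty = 367 × 3.45 = 1266.15
Buyer bears: inland to port 221.06 + export clearance 267.03 + origin terminal 648.60 + freight 5183.61 + insurance 582.87 + destination terminal 881.55 + brokerage 324.96 + delivery 312.48 + duty 1266.15 = 9688.31
Landed cost = invoice 14202.90 + 9688.31 = 23891.21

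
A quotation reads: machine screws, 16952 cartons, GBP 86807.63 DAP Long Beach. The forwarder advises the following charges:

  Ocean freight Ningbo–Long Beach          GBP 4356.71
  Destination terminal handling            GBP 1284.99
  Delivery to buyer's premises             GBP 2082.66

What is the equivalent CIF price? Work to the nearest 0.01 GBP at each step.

CIF price: GBP 83439.98

Not relevant to the conversion: freight — on the seller under both DAP and CIF; already in the DAP price and stays in the CIF price.
From DAP to CIF, the seller no longer bears: destination terminal, delivery.
CIF price = 86807.63 − 1284.99 − 2082.66 = 83439.98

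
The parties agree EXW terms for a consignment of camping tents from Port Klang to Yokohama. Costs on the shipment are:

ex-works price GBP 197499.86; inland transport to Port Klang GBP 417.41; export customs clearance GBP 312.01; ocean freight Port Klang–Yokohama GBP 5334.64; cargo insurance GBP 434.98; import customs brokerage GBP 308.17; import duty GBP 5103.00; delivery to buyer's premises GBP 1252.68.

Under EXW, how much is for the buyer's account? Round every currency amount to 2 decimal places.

Buyer's account: GBP 13162.89

EXW: the seller makes goods available at their premises; the buyer bears all onward costs.
Seller's account: goods 197499.86 = 197499.86
Buyer's account: inland to port 417.41 + export clearance 312.01 + freight 5334.64 + insurance 434.98 + brokerage 308.17 + duty 5103.00 + delivery 1252.68 = 13162.89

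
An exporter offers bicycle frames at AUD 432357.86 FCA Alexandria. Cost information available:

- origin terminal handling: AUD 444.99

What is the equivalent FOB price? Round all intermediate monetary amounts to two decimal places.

From FCA to FOB, the seller additionally bears: origin terminal.
FOB price = 432357.86 + 444.99 = 432802.85

FOB price: AUD 432802.85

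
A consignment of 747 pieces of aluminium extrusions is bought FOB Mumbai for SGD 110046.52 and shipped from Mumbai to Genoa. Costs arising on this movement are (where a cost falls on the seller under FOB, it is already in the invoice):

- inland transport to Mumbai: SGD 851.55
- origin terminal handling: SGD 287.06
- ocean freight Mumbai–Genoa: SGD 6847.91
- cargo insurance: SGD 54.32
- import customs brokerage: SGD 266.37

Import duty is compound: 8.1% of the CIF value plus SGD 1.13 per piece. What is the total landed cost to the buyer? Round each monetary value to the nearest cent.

Total landed cost: SGD 127532.08

FOB: the seller bears costs until goods are on board at the origin port; the buyer bears freight, insurance and all costs thereafter.
Already in the invoice (seller's account under FOB): inland to port, origin terminal — exclude.
CIF value = FOB price + freight + insurance = 110046.52 + 6847.91 + 54.32 = 116948.75
Ad valorem component: 116948.75 × 8.1% = 9472.85
Specific component: 747 × 1.13 = 844.11
Import duty = 9472.85 + 844.11 = 10316.96
Buyer bears: freight 6847.91 + insurance 54.32 + brokerage 266.37 + duty 10316.96 = 17485.56
Landed cost = invoice 110046.52 + 17485.56 = 127532.08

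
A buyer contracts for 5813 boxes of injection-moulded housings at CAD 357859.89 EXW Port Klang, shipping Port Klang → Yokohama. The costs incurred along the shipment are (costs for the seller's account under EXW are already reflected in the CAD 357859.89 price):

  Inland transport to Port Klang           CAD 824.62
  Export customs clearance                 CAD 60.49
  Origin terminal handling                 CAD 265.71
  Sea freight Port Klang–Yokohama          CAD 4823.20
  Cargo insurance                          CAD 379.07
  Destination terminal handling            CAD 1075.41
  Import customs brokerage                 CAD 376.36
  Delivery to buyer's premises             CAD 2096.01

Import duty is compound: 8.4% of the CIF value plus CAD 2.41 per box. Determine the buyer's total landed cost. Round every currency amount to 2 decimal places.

EXW: the seller makes goods available at their premises; the buyer bears all onward costs.
CIF value = EXW price + inland to port + export clearance + origin terminal + freight + insurance = 357859.89 + 824.62 + 60.49 + 265.71 + 4823.20 + 379.07 = 364212.98
Ad valorem component: 364212.98 × 8.4% = 30593.89
Specific component: 5813 × 2.41 = 14009.33
Import duty = 30593.89 + 14009.33 = 44603.22
Buyer bears: inland to port 824.62 + export clearance 60.49 + origin terminal 265.71 + freight 4823.20 + insurance 379.07 + destination terminal 1075.41 + brokerage 376.36 + delivery 2096.01 + duty 44603.22 = 54504.09
Landed cost = invoice 357859.89 + 54504.09 = 412363.98

Total landed cost: CAD 412363.98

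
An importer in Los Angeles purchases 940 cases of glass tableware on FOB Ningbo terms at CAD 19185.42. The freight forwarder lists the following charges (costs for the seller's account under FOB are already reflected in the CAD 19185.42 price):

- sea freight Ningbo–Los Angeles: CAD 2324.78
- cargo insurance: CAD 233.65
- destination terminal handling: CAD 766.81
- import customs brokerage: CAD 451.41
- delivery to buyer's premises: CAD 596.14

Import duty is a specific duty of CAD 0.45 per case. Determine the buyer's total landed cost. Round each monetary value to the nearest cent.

FOB: the seller bears costs until goods are on board at the origin port; the buyer bears freight, insurance and all costs thereafter.
CIF value = FOB price + freight + insurance = 19185.42 + 2324.78 + 233.65 = 21743.85
Import duty = 940 × 0.45 = 423.00
Buyer bears: freight 2324.78 + insurance 233.65 + destination terminal 766.81 + brokerage 451.41 + delivery 596.14 + duty 423.00 = 4795.79
Landed cost = invoice 19185.42 + 4795.79 = 23981.21

Total landed cost: CAD 23981.21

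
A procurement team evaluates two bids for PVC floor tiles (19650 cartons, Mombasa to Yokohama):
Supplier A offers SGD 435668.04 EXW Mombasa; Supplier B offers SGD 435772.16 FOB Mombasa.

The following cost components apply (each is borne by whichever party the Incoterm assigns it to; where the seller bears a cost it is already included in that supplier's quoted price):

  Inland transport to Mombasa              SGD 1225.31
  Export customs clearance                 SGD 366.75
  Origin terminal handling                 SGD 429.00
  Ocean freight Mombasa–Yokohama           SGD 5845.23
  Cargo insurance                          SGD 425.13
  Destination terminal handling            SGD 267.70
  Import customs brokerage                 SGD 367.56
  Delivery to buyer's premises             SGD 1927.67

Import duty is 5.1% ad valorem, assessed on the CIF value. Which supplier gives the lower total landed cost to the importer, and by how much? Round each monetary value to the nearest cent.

Supplier A (EXW):
CIF value = EXW price + inland to port + export clearance + origin terminal + freight + insurance = 435668.04 + 1225.31 + 366.75 + 429.00 + 5845.23 + 425.13 = 443959.46
Import duty = 443959.46 × 5.1% = 22641.93
Buyer bears (A): 1225.31 + 366.75 + 429.00 + 5845.23 + 425.13 + 267.70 + 367.56 + 1927.67 = 10854.35
Landed cost (A) = invoice 435668.04 + 10854.35 + duty 22641.93 = 469164.32
Supplier B (FOB):
CIF value = FOB price + freight + insurance = 435772.16 + 5845.23 + 425.13 = 442042.52
Import duty = 442042.52 × 5.1% = 22544.17
Buyer bears (B): 5845.23 + 425.13 + 267.70 + 367.56 + 1927.67 = 8833.29
Landed cost (B) = invoice 435772.16 + 8833.29 + duty 22544.17 = 467149.62
Difference = |469164.32 − 467149.62| = 2014.70

Supplier B is cheaper by SGD 2014.70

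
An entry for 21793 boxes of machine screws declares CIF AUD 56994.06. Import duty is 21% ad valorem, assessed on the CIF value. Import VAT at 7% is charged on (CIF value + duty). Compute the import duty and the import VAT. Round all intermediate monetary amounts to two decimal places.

Import duty: AUD 11968.75; import VAT: AUD 4827.40

Import duty = 56994.06 × 21% = 11968.75
VAT base = CIF + duty = 56994.06 + 11968.75 = 68962.81
Import VAT = 68962.81 × 7% = 4827.40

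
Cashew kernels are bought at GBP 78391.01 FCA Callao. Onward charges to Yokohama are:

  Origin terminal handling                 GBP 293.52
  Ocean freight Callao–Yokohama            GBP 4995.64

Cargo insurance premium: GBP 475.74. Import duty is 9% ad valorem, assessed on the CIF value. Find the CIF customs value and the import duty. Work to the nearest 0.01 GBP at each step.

CIF = FCA price + pre-shipment costs + freight + insurance
CIF = 78391.01 + 293.52 + 4995.64 + 475.74 = 84155.91
Import duty = 84155.91 × 9% = 7574.03

CIF value: GBP 84155.91; import duty: GBP 7574.03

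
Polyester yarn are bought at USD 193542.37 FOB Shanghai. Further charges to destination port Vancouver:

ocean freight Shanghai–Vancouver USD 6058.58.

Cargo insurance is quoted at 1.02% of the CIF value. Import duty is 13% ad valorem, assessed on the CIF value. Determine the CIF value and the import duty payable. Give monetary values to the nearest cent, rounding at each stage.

CIF value: USD 201657.86; import duty: USD 26215.52

Let C be the CIF value. C = FOB price + freight + 1.02% × C
C − 1.02% × C = 193542.37 + 6058.58
0.9898 × C = 199600.95
C = 199600.95 / 0.9898 = 201657.86
Insurance premium = 1.02% × 201657.86 = 2056.91
Import duty = 201657.86 × 13% = 26215.52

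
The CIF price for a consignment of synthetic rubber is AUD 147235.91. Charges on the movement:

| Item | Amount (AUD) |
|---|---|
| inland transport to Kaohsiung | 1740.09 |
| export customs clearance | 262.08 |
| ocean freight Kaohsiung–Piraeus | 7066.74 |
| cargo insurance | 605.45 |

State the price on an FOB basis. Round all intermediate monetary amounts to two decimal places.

Not relevant to the conversion: inland to port, export clearance — on the seller under both CIF and FOB; already in the CIF price and stays in the FOB price.
From CIF to FOB, the seller no longer bears: freight, insurance.
FOB price = 147235.91 − 7066.74 − 605.45 = 139563.72

FOB price: AUD 139563.72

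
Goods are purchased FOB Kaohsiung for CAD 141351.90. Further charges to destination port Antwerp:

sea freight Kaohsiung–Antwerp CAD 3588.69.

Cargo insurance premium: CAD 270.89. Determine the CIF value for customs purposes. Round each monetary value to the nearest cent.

CIF value: CAD 145211.48

CIF = FOB price + freight + insurance
CIF = 141351.90 + 3588.69 + 270.89 = 145211.48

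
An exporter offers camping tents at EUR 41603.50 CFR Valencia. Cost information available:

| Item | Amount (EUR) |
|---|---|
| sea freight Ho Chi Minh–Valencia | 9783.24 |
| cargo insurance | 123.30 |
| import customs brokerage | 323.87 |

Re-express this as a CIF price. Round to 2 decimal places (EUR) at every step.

CIF price: EUR 41726.80

Not relevant to the conversion: freight — on the seller under both CFR and CIF; already in the CFR price and stays in the CIF price. brokerage — on the buyer under both terms; not part of either seller's price.
From CFR to CIF, the seller additionally bears: insurance.
CIF price = 41603.50 + 123.30 = 41726.80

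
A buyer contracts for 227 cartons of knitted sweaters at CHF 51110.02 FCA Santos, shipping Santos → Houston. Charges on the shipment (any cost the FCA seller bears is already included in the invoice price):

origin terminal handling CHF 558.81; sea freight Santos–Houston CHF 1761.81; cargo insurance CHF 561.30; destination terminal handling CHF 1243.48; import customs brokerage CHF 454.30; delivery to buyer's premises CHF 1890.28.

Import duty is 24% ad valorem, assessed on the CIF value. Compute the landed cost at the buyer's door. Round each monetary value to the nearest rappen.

FCA: the seller delivers export-cleared goods to the carrier; the buyer bears costs from that point.
CIF value = FCA price + origin terminal + freight + insurance = 51110.02 + 558.81 + 1761.81 + 561.30 = 53991.94
Import duty = 53991.94 × 24% = 12958.07
Buyer bears: origin terminal 558.81 + freight 1761.81 + insurance 561.30 + destination terminal 1243.48 + brokerage 454.30 + delivery 1890.28 + duty 12958.07 = 19428.05
Landed cost = invoice 51110.02 + 19428.05 = 70538.07

Total landed cost: CHF 70538.07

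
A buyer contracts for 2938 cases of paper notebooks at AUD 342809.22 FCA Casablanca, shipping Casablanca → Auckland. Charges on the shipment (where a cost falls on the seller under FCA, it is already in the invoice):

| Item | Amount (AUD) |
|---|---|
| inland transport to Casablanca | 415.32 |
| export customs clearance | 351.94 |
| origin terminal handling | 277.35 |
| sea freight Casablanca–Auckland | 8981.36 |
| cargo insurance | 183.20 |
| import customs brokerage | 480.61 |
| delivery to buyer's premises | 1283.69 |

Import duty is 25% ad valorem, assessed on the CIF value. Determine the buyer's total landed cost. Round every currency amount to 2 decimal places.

Total landed cost: AUD 442078.21

FCA: the seller delivers export-cleared goods to the carrier; the buyer bears costs from that point.
Already in the invoice (seller's account under FCA): inland to port, export clearance — exclude.
CIF value = FCA price + origin terminal + freight + insurance = 342809.22 + 277.35 + 8981.36 + 183.20 = 352251.13
Import duty = 352251.13 × 25% = 88062.78
Buyer bears: origin terminal 277.35 + freight 8981.36 + insurance 183.20 + brokerage 480.61 + delivery 1283.69 + duty 88062.78 = 99268.99
Landed cost = invoice 342809.22 + 99268.99 = 442078.21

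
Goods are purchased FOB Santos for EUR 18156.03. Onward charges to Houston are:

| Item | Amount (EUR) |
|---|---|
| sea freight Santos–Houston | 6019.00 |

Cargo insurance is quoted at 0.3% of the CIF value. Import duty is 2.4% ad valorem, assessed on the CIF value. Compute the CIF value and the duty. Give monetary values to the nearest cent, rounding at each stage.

CIF value: EUR 24247.77; import duty: EUR 581.95

Let C be the CIF value. C = FOB price + freight + 0.3% × C
C − 0.3% × C = 18156.03 + 6019.00
0.997 × C = 24175.03
C = 24175.03 / 0.997 = 24247.77
Insurance premium = 0.3% × 24247.77 = 72.74
Import duty = 24247.77 × 2.4% = 581.95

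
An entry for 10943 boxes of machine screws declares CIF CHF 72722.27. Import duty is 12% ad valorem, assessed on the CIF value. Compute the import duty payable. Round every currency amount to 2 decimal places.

Import duty = 72722.27 × 12% = 8726.67

Import duty: CHF 8726.67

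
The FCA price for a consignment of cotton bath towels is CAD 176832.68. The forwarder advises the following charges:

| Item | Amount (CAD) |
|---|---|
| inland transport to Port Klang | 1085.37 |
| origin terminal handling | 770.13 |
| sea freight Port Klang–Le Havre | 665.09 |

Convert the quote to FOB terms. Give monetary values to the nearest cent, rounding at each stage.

Not relevant to the conversion: inland to port — on the seller under both FCA and FOB; already in the FCA price and stays in the FOB price. freight — on the buyer under both terms; not part of either seller's price.
From FCA to FOB, the seller additionally bears: origin terminal.
FOB price = 176832.68 + 770.13 = 177602.81

FOB price: CAD 177602.81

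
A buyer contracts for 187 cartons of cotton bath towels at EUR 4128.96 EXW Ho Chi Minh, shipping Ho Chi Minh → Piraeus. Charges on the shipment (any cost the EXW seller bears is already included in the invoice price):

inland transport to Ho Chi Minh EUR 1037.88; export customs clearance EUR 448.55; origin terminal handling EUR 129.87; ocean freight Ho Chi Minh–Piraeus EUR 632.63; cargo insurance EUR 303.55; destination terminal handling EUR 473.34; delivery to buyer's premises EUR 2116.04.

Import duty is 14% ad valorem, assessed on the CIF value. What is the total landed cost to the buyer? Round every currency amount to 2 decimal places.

Total landed cost: EUR 10206.22

EXW: the seller makes goods available at their premises; the buyer bears all onward costs.
CIF value = EXW price + inland to port + export clearance + origin terminal + freight + insurance = 4128.96 + 1037.88 + 448.55 + 129.87 + 632.63 + 303.55 = 6681.44
Import duty = 6681.44 × 14% = 935.40
Buyer bears: inland to port 1037.88 + export clearance 448.55 + origin terminal 129.87 + freight 632.63 + insurance 303.55 + destination terminal 473.34 + delivery 2116.04 + duty 935.40 = 6077.26
Landed cost = invoice 4128.96 + 6077.26 = 10206.22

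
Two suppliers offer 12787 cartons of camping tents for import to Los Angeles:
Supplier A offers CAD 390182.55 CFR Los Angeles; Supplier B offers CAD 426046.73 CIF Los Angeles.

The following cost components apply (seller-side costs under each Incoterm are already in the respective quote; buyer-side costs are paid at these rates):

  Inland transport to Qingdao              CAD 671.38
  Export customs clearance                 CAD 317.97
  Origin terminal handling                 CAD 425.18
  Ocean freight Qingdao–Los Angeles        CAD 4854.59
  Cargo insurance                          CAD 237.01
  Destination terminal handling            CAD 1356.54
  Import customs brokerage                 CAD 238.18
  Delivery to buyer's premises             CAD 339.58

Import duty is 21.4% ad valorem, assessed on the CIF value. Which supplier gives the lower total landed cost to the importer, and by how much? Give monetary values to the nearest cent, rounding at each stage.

Supplier A is cheaper by CAD 43251.38

Supplier A (CFR):
CIF value = CFR price + insurance = 390182.55 + 237.01 = 390419.56
Import duty = 390419.56 × 21.4% = 83549.79
Buyer bears (A): 237.01 + 1356.54 + 238.18 + 339.58 = 2171.31
Landed cost (A) = invoice 390182.55 + 2171.31 + duty 83549.79 = 475903.65
Supplier B (CIF):
The CIF price already equals the CIF value: 426046.73
Import duty = 426046.73 × 21.4% = 91174.00
Buyer bears (B): 1356.54 + 238.18 + 339.58 = 1934.30
Landed cost (B) = invoice 426046.73 + 1934.30 + duty 91174.00 = 519155.03
Difference = |475903.65 − 519155.03| = 43251.38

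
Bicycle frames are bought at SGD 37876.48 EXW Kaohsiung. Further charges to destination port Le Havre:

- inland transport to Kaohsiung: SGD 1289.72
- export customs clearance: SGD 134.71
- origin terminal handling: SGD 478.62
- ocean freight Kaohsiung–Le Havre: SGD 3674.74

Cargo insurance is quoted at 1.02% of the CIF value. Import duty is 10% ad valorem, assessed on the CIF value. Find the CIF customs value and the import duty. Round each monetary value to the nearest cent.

Let C be the CIF value. C = EXW price + pre-shipment costs + freight + 1.02% × C
C − 1.02% × C = 37876.48 + 1289.72 + 134.71 + 478.62 + 3674.74
0.9898 × C = 43454.27
C = 43454.27 / 0.9898 = 43902.07
Insurance premium = 1.02% × 43902.07 = 447.80
Import duty = 43902.07 × 10% = 4390.21

CIF value: SGD 43902.07; import duty: SGD 4390.21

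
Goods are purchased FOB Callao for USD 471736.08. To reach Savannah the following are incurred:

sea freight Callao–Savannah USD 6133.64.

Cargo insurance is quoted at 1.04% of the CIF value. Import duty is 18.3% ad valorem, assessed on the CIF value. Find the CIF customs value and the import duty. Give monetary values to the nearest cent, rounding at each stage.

CIF value: USD 482891.79; import duty: USD 88369.20

Let C be the CIF value. C = FOB price + freight + 1.04% × C
C − 1.04% × C = 471736.08 + 6133.64
0.9896 × C = 477869.72
C = 477869.72 / 0.9896 = 482891.79
Insurance premium = 1.04% × 482891.79 = 5022.07
Import duty = 482891.79 × 18.3% = 88369.20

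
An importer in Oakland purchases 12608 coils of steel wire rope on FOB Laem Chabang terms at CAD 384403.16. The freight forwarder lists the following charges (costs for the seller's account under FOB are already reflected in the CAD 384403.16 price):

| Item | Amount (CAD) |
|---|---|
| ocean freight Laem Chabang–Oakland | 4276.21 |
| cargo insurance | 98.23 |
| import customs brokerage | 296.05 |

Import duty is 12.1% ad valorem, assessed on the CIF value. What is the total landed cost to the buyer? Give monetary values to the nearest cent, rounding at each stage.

FOB: the seller bears costs until goods are on board at the origin port; the buyer bears freight, insurance and all costs thereafter.
CIF value = FOB price + freight + insurance = 384403.16 + 4276.21 + 98.23 = 388777.60
Import duty = 388777.60 × 12.1% = 47042.09
Buyer bears: freight 4276.21 + insurance 98.23 + brokerage 296.05 + duty 47042.09 = 51712.58
Landed cost = invoice 384403.16 + 51712.58 = 436115.74

Total landed cost: CAD 436115.74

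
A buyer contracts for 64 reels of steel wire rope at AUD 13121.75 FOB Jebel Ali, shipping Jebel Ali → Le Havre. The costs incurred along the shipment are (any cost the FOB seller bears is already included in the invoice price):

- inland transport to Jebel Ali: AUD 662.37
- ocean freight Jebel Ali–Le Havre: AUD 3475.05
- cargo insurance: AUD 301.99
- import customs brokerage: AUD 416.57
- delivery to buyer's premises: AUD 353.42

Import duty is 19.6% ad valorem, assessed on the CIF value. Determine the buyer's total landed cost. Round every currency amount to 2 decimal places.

Total landed cost: AUD 20980.94

FOB: the seller bears costs until goods are on board at the origin port; the buyer bears freight, insurance and all costs thereafter.
Already in the invoice (seller's account under FOB): inland to port — exclude.
CIF value = FOB price + freight + insurance = 13121.75 + 3475.05 + 301.99 = 16898.79
Import duty = 16898.79 × 19.6% = 3312.16
Buyer bears: freight 3475.05 + insurance 301.99 + brokerage 416.57 + delivery 353.42 + duty 3312.16 = 7859.19
Landed cost = invoice 13121.75 + 7859.19 = 20980.94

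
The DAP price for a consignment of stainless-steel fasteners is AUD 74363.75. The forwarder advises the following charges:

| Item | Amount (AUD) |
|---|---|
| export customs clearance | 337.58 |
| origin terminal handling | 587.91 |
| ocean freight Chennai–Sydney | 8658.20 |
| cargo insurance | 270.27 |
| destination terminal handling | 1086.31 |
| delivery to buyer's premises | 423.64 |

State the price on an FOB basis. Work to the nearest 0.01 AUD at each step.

Not relevant to the conversion: origin terminal, export clearance — on the seller under both DAP and FOB; already in the DAP price and stays in the FOB price.
From DAP to FOB, the seller no longer bears: freight, insurance, destination terminal, delivery.
FOB price = 74363.75 − 8658.20 − 270.27 − 1086.31 − 423.64 = 63925.33

FOB price: AUD 63925.33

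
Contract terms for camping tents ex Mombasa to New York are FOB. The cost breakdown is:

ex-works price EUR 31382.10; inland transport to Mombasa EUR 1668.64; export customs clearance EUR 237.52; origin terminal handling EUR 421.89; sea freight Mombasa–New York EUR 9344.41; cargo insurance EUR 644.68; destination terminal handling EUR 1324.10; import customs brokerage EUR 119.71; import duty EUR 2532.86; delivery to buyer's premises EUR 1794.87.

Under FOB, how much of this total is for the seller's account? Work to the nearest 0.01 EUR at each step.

Seller's account: EUR 33710.15

FOB: the seller bears costs until goods are on board at the origin port; the buyer bears freight, insurance and all costs thereafter.
Seller's account: goods 31382.10 + inland to port 1668.64 + export clearance 237.52 + origin terminal 421.89 = 33710.15
Buyer's account: freight 9344.41 + insurance 644.68 + destination terminal 1324.10 + brokerage 119.71 + duty 2532.86 + delivery 1794.87 = 15760.63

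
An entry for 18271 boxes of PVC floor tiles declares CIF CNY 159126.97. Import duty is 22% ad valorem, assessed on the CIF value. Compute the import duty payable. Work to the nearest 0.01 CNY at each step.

Import duty = 159126.97 × 22% = 35007.93

Import duty: CNY 35007.93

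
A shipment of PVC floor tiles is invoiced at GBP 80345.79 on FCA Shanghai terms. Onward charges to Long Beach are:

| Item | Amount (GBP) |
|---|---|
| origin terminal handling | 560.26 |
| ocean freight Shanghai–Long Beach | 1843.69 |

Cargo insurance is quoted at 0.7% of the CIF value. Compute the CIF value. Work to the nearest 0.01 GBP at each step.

CIF value: GBP 83333.07

Let C be the CIF value. C = FCA price + pre-shipment costs + freight + 0.7% × C
C − 0.7% × C = 80345.79 + 560.26 + 1843.69
0.993 × C = 82749.74
C = 82749.74 / 0.993 = 83333.07
Insurance premium = 0.7% × 83333.07 = 583.33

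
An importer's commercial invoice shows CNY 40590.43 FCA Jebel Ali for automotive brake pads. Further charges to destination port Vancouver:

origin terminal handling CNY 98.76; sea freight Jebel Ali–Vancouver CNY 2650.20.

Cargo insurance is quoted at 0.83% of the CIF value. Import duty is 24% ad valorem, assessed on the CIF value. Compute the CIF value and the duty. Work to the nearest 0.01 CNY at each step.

CIF value: CNY 43702.12; import duty: CNY 10488.51

Let C be the CIF value. C = FCA price + pre-shipment costs + freight + 0.83% × C
C − 0.83% × C = 40590.43 + 98.76 + 2650.20
0.9917 × C = 43339.39
C = 43339.39 / 0.9917 = 43702.12
Insurance premium = 0.83% × 43702.12 = 362.73
Import duty = 43702.12 × 24% = 10488.51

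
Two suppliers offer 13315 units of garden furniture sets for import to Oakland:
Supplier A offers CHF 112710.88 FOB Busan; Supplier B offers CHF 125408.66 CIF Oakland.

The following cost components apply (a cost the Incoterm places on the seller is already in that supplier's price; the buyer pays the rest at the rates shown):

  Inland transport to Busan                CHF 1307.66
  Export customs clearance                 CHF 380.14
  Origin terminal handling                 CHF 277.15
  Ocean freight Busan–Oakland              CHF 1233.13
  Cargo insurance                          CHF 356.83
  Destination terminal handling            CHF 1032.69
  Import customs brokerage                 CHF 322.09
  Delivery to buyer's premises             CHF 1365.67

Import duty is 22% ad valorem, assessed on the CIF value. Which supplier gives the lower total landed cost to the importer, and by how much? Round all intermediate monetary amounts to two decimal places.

Supplier A is cheaper by CHF 13551.55

Supplier A (FOB):
CIF value = FOB price + freight + insurance = 112710.88 + 1233.13 + 356.83 = 114300.84
Import duty = 114300.84 × 22% = 25146.18
Buyer bears (A): 1233.13 + 356.83 + 1032.69 + 322.09 + 1365.67 = 4310.41
Landed cost (A) = invoice 112710.88 + 4310.41 + duty 25146.18 = 142167.47
Supplier B (CIF):
The CIF price already equals the CIF value: 125408.66
Import duty = 125408.66 × 22% = 27589.91
Buyer bears (B): 1032.69 + 322.09 + 1365.67 = 2720.45
Landed cost (B) = invoice 125408.66 + 2720.45 + duty 27589.91 = 155719.02
Difference = |142167.47 − 155719.02| = 13551.55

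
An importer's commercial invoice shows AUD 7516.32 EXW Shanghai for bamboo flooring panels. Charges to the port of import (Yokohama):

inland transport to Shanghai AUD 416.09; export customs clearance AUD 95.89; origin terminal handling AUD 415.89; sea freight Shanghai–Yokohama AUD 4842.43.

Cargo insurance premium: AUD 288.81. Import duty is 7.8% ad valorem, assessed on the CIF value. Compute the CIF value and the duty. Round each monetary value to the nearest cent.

CIF = EXW price + pre-shipment costs + freight + insurance
CIF = 7516.32 + 416.09 + 95.89 + 415.89 + 4842.43 + 288.81 = 13575.43
Import duty = 13575.43 × 7.8% = 1058.88

CIF value: AUD 13575.43; import duty: AUD 1058.88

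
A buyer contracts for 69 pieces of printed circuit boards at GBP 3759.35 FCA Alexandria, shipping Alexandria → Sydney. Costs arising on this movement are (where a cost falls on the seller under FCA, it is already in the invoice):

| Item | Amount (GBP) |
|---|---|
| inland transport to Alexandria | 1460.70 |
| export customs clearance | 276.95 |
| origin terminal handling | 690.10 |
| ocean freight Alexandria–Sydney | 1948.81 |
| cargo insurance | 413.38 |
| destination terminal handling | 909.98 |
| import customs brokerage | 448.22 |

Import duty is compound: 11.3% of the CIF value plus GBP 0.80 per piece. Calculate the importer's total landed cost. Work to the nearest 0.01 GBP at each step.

Total landed cost: GBP 8994.76

FCA: the seller delivers export-cleared goods to the carrier; the buyer bears costs from that point.
Already in the invoice (seller's account under FCA): inland to port, export clearance — exclude.
CIF value = FCA price + origin terminal + freight + insurance = 3759.35 + 690.10 + 1948.81 + 413.38 = 6811.64
Ad valorem component: 6811.64 × 11.3% = 769.72
Specific component: 69 × 0.80 = 55.20
Import duty = 769.72 + 55.20 = 824.92
Buyer bears: origin terminal 690.10 + freight 1948.81 + insurance 413.38 + destination terminal 909.98 + brokerage 448.22 + duty 824.92 = 5235.41
Landed cost = invoice 3759.35 + 5235.41 = 8994.76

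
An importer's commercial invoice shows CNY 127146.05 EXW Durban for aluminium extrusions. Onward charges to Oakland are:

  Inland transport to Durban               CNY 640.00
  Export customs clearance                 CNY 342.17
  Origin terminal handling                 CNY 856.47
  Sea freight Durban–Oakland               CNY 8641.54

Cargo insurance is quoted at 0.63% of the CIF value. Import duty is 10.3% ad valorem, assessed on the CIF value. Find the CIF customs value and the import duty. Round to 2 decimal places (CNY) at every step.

CIF value: CNY 138498.77; import duty: CNY 14265.37

Let C be the CIF value. C = EXW price + pre-shipment costs + freight + 0.63% × C
C − 0.63% × C = 127146.05 + 640.00 + 342.17 + 856.47 + 8641.54
0.9937 × C = 137626.23
C = 137626.23 / 0.9937 = 138498.77
Insurance premium = 0.63% × 138498.77 = 872.54
Import duty = 138498.77 × 10.3% = 14265.37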